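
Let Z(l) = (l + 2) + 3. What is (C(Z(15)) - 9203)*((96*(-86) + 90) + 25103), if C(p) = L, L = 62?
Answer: -154821117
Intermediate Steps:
Z(l) = 5 + l (Z(l) = (2 + l) + 3 = 5 + l)
C(p) = 62
(C(Z(15)) - 9203)*((96*(-86) + 90) + 25103) = (62 - 9203)*((96*(-86) + 90) + 25103) = -9141*((-8256 + 90) + 25103) = -9141*(-8166 + 25103) = -9141*16937 = -154821117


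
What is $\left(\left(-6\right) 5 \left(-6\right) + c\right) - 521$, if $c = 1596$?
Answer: $1255$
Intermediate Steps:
$\left(\left(-6\right) 5 \left(-6\right) + c\right) - 521 = \left(\left(-6\right) 5 \left(-6\right) + 1596\right) - 521 = \left(\left(-30\right) \left(-6\right) + 1596\right) - 521 = \left(180 + 1596\right) - 521 = 1776 - 521 = 1255$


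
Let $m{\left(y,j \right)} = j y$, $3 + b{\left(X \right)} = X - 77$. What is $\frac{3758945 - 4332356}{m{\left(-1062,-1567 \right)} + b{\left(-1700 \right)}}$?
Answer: $- \frac{573411}{1662374} \approx -0.34493$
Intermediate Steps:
$b{\left(X \right)} = -80 + X$ ($b{\left(X \right)} = -3 + \left(X - 77\right) = -3 + \left(-77 + X\right) = -80 + X$)
$\frac{3758945 - 4332356}{m{\left(-1062,-1567 \right)} + b{\left(-1700 \right)}} = \frac{3758945 - 4332356}{\left(-1567\right) \left(-1062\right) - 1780} = - \frac{573411}{1664154 - 1780} = - \frac{573411}{1662374}$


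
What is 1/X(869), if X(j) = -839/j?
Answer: -869/839 ≈ -1.0358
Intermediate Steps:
1/X(869) = 1/(-839/869) = -869/839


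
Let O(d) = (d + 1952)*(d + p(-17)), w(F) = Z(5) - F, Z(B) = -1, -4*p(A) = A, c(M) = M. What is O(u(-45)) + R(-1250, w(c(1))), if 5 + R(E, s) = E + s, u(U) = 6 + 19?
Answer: 226281/4 ≈ 56570.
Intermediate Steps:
u(U) = 25
p(A) = -A/4
w(F) = -1 - F
R(E, s) = -5 + E + s (R(E, s) = -5 + (E + s) = -5 + E + s)
O(d) = (1952 + d)*(17/4 + d) (O(d) = (d + 1952)*(d - ¼*(-17)) = (1952 + d)*(d + 17/4) = (1952 + d)*(17/4 + d))
O(u(-45)) + R(-1250, w(c(1))) = (8296 + 25² + (7825/4)*25) + (-5 - 1250 + (-1 - 1*1)) = (8296 + 625 + 195625/4) + (-5 - 1250 + (-1 - 1)) = 231309/4 + (-5 - 1250 - 2) = 231309/4 - 1257 = 226281/4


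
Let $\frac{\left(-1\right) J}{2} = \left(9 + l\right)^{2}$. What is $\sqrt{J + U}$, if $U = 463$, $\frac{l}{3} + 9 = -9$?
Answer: $i \sqrt{3587} \approx 59.892 i$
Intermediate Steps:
$l = -54$ ($l = -27 + 3 \left(-9\right) = -27 - 27 = -54$)
$J = -4050$ ($J = - 2 \left(9 - 54\right)^{2} = - 2 \left(-45\right)^{2} = \left(-2\right) 2025 = -4050$)
$\sqrt{J + U} = \sqrt{-4050 + 463} = \sqrt{-3587} = i \sqrt{3587}$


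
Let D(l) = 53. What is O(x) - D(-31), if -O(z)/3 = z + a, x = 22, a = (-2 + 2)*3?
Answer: -119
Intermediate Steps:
a = 0 (a = 0*3 = 0)
O(z) = -3*z (O(z) = -3*(z + 0) = -3*z)
O(x) - D(-31) = -3*22 - 1*53 = -66 - 53 = -119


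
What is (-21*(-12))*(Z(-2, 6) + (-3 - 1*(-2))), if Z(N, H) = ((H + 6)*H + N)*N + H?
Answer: -34020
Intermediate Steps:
Z(N, H) = H + N*(N + H*(6 + H)) (Z(N, H) = ((6 + H)*H + N)*N + H = (H*(6 + H) + N)*N + H = (N + H*(6 + H))*N + H = N*(N + H*(6 + H)) + H = H + N*(N + H*(6 + H)))
(-21*(-12))*(Z(-2, 6) + (-3 - 1*(-2))) = (-21*(-12))*((6 + (-2)² - 2*6² + 6*6*(-2)) + (-3 - 1*(-2))) = 252*((6 + 4 - 2*36 - 72) + (-3 + 2)) = 252*((6 + 4 - 72 - 72) - 1) = 252*(-134 - 1) = 252*(-135) = -34020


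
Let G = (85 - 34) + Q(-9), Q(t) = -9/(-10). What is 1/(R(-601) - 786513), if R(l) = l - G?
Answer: -10/7871659 ≈ -1.2704e-6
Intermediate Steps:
Q(t) = 9/10 (Q(t) = -9*(-⅒) = 9/10)
G = 519/10 (G = (85 - 34) + 9/10 = 51 + 9/10 = 519/10 ≈ 51.900)
R(l) = -519/10 + l (R(l) = l - 1*519/10 = l - 519/10 = -519/10 + l)
1/(R(-601) - 786513) = 1/((-519/10 - 601) - 786513) = 1/(-6529/10 - 786513) = 1/(-7871659/10) = -10/7871659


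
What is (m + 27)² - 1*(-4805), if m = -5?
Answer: 5289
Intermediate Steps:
(m + 27)² - 1*(-4805) = (-5 + 27)² - 1*(-4805) = 22² + 4805 = 484 + 4805 = 5289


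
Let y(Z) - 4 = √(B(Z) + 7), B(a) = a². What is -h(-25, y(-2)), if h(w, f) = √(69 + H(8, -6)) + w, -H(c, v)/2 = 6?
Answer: 25 - √57 ≈ 17.450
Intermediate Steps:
H(c, v) = -12 (H(c, v) = -2*6 = -12)
y(Z) = 4 + √(7 + Z²) (y(Z) = 4 + √(Z² + 7) = 4 + √(7 + Z²))
h(w, f) = w + √57 (h(w, f) = √(69 - 12) + w = √57 + w = w + √57)
-h(-25, y(-2)) = -(-25 + √57) = 25 - √57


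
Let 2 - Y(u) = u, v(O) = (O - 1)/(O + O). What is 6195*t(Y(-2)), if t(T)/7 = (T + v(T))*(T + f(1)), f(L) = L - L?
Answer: 1517775/2 ≈ 7.5889e+5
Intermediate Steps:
v(O) = (-1 + O)/(2*O) (v(O) = (-1 + O)/((2*O)) = (-1 + O)*(1/(2*O)) = (-1 + O)/(2*O))
Y(u) = 2 - u
f(L) = 0
t(T) = 7*T*(T + (-1 + T)/(2*T)) (t(T) = 7*((T + (-1 + T)/(2*T))*(T + 0)) = 7*((T + (-1 + T)/(2*T))*T) = 7*(T*(T + (-1 + T)/(2*T))) = 7*T*(T + (-1 + T)/(2*T)))
6195*t(Y(-2)) = 6195*(-7/2 + 7*(2 - 1*(-2))² + 7*(2 - 1*(-2))/2) = 6195*(-7/2 + 7*(2 + 2)² + 7*(2 + 2)/2) = 6195*(-7/2 + 7*4² + (7/2)*4) = 6195*(-7/2 + 7*16 + 14) = 6195*(-7/2 + 112 + 14) = 6195*(245/2) = 1517775/2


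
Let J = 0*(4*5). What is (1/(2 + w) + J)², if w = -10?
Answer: 1/64 ≈ 0.015625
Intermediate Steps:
J = 0 (J = 0*20 = 0)
(1/(2 + w) + J)² = (1/(2 - 10) + 0)² = (1/(-8) + 0)² = (-⅛ + 0)² = (-⅛)² = 1/64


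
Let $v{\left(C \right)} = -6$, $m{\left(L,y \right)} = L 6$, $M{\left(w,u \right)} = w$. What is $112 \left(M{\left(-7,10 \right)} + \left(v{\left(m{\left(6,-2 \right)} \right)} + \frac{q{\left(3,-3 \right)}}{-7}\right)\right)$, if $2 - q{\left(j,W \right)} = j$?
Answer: $-1440$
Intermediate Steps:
$q{\left(j,W \right)} = 2 - j$
$m{\left(L,y \right)} = 6 L$
$112 \left(M{\left(-7,10 \right)} + \left(v{\left(m{\left(6,-2 \right)} \right)} + \frac{q{\left(3,-3 \right)}}{-7}\right)\right) = 112 \left(-7 - \left(6 - \frac{2 - 3}{-7}\right)\right) = 112 \left(-7 - \left(6 - \left(2 - 3\right) \left(- \frac{1}{7}\right)\right)\right) = 112 \left(-7 - \frac{41}{7}\right) = 112 \left(- \frac{90}{7}\right) = -1440$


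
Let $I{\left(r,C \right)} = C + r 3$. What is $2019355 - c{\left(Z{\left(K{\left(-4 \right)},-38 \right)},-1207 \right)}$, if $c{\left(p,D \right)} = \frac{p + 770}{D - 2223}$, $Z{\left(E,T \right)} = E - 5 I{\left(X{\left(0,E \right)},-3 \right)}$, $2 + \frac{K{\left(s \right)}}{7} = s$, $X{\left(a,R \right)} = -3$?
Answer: $\frac{3463194219}{1715} \approx 2.0194 \cdot 10^{6}$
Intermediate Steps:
$K{\left(s \right)} = -14 + 7 s$
$I{\left(r,C \right)} = C + 3 r$
$Z{\left(E,T \right)} = 60 + E$ ($Z{\left(E,T \right)} = E - 5 \left(-3 + 3 \left(-3\right)\right) = E - 5 \left(-3 - 9\right) = E - -60 = E + 60 = 60 + E$)
$c{\left(p,D \right)} = \frac{770 + p}{-2223 + D}$
$2019355 - c{\left(Z{\left(K{\left(-4 \right)},-38 \right)},-1207 \right)} = 2019355 - \frac{770 + \left(60 + \left(-14 + 7 \left(-4\right)\right)\right)}{-2223 - 1207} = 2019355 - \frac{770 + \left(60 - 42\right)}{-3430} = 2019355 - - \frac{770 + \left(60 - 42\right)}{3430} = 2019355 - - \frac{770 + 18}{3430} = 2019355 - \left(- \frac{1}{3430}\right) 788 = 2019355 - - \frac{394}{1715} = 2019355 + \frac{394}{1715} = \frac{3463194219}{1715}$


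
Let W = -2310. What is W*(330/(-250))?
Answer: 15246/5 ≈ 3049.2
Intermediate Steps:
W*(330/(-250)) = -762300/(-250) = -762300*(-1)/250 = -2310*(-33/25) = 15246/5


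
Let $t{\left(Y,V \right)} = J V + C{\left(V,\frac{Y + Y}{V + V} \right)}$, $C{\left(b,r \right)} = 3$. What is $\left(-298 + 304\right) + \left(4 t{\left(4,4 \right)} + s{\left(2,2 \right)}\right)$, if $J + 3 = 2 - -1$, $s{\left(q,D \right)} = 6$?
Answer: $24$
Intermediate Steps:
$J = 0$ ($J = -3 + \left(2 - -1\right) = -3 + \left(2 + 1\right) = -3 + 3 = 0$)
$t{\left(Y,V \right)} = 3$ ($t{\left(Y,V \right)} = 0 V + 3 = 0 + 3 = 3$)
$\left(-298 + 304\right) + \left(4 t{\left(4,4 \right)} + s{\left(2,2 \right)}\right) = \left(-298 + 304\right) + \left(4 \cdot 3 + 6\right) = 6 + \left(12 + 6\right) = 6 + 18 = 24$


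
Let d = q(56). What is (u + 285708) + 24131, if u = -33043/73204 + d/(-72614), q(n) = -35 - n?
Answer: 823494359680473/2657817628 ≈ 3.0984e+5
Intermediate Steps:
d = -91 (d = -35 - 1*56 = -35 - 56 = -91)
u = -1196361419/2657817628 (u = -33043/73204 - 91/(-72614) = -33043*1/73204 - 91*(-1/72614) = -33043/73204 + 91/72614 = -1196361419/2657817628 ≈ -0.45013)
(u + 285708) + 24131 = (-1196361419/2657817628 + 285708) + 24131 = 759358562499205/2657817628 + 24131 = 823494359680473/2657817628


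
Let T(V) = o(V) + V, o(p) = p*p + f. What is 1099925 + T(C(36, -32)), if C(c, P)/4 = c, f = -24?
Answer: 1120781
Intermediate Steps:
o(p) = -24 + p**2 (o(p) = p*p - 24 = p**2 - 24 = -24 + p**2)
C(c, P) = 4*c
T(V) = -24 + V + V**2 (T(V) = (-24 + V**2) + V = -24 + V + V**2)
1099925 + T(C(36, -32)) = 1099925 + (-24 + 4*36 + (4*36)**2) = 1099925 + (-24 + 144 + 144**2) = 1099925 + (-24 + 144 + 20736) = 1099925 + 20856 = 1120781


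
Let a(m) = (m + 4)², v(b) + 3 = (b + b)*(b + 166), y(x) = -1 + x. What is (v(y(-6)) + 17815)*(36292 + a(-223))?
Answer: 1313167258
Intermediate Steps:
v(b) = -3 + 2*b*(166 + b) (v(b) = -3 + (b + b)*(b + 166) = -3 + (2*b)*(166 + b) = -3 + 2*b*(166 + b))
a(m) = (4 + m)²
(v(y(-6)) + 17815)*(36292 + a(-223)) = ((-3 + 2*(-1 - 6)² + 332*(-1 - 6)) + 17815)*(36292 + (4 - 223)²) = ((-3 + 2*(-7)² + 332*(-7)) + 17815)*(36292 + (-219)²) = ((-3 + 2*49 - 2324) + 17815)*(36292 + 47961) = ((-3 + 98 - 2324) + 17815)*84253 = (-2229 + 17815)*84253 = 15586*84253 = 1313167258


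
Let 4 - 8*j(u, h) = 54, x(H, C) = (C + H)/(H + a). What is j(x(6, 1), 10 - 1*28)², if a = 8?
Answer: 625/16 ≈ 39.063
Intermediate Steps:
x(H, C) = (C + H)/(8 + H) (x(H, C) = (C + H)/(H + 8) = (C + H)/(8 + H))
j(u, h) = -25/4 (j(u, h) = ½ - ⅛*54 = ½ - 27/4 = -25/4)
j(x(6, 1), 10 - 1*28)² = (-25/4)² = 625/16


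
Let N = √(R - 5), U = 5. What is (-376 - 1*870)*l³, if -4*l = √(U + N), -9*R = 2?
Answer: 623*√3*(15 + I*√47)^(3/2)/288 ≈ 200.83 + 150.48*I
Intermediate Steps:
R = -2/9 (R = -⅑*2 = -2/9 ≈ -0.22222)
N = I*√47/3 (N = √(-2/9 - 5) = √(-47/9) = I*√47/3 ≈ 2.2852*I)
l = -√(5 + I*√47/3)/4 ≈ -0.57275 - 0.12468*I
(-376 - 1*870)*l³ = (-376 - 1*870)*(-√(45 + 3*I*√47)/12)³ = (-376 - 870)*(-(45 + 3*I*√47)^(3/2)/1728) = -(-623)*(45 + 3*I*√47)^(3/2)/864 = 623*(45 + 3*I*√47)^(3/2)/864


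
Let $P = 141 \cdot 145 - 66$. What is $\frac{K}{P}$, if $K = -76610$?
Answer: $- \frac{76610}{20379} \approx -3.7593$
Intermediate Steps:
$P = 20379$ ($P = 20445 - 66 = 20379$)
$\frac{K}{P} = - \frac{76610}{20379}$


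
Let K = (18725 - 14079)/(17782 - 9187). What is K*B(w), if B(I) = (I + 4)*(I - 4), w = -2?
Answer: -18584/2865 ≈ -6.4866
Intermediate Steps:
K = 4646/8595 ≈ 0.54055
B(I) = (-4 + I)*(4 + I) (B(I) = (4 + I)*(-4 + I) = (-4 + I)*(4 + I))
K*B(w) = 4646*(-16 + (-2)²)/8595 = 4646*(-16 + 4)/8595 = (4646/8595)*(-12) = -18584/2865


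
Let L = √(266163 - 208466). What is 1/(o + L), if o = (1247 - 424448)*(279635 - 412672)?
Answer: 56301391437/3169846677742296867272 - √57697/3169846677742296867272 ≈ 1.7762e-11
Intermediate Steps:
L = √57697 ≈ 240.20
o = 56301391437 (o = -423201*(-133037) = 56301391437)
1/(o + L) = 1/(56301391437 + √57697)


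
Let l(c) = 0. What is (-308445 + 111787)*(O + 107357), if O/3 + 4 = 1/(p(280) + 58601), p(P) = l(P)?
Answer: -1237081937228984/58601 ≈ -2.1110e+10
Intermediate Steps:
p(P) = 0
O = -703209/58601 (O = -12 + 3/(0 + 58601) = -12 + 3/58601 = -703209/58601 ≈ -12.000)
(-308445 + 111787)*(O + 107357) = (-308445 + 111787)*(-703209/58601 + 107357) = -196658*6290524348/58601 = -1237081937228984/58601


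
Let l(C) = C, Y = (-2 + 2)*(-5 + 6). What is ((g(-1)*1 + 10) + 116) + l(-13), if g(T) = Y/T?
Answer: 113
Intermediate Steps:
Y = 0 (Y = 0*1 = 0)
g(T) = 0 (g(T) = 0/T = 0)
((g(-1)*1 + 10) + 116) + l(-13) = ((0*1 + 10) + 116) - 13 = ((0 + 10) + 116) - 13 = (10 + 116) - 13 = 126 - 13 = 113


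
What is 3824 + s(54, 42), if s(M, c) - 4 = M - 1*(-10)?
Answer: 3892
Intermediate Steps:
s(M, c) = 14 + M (s(M, c) = 4 + (M - 1*(-10)) = 4 + (M + 10) = 4 + (10 + M) = 14 + M)
3824 + s(54, 42) = 3824 + (14 + 54) = 3824 + 68 = 3892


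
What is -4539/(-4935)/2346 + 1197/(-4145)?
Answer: -54272413/188191290 ≈ -0.28839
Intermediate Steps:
-4539/(-4935)/2346 + 1197/(-4145) = -4539*(-1/4935)*(1/2346) + 1197*(-1/4145) = (1513/1645)*(1/2346) - 1197/4145 = 89/227010 - 1197/4145 = -54272413/188191290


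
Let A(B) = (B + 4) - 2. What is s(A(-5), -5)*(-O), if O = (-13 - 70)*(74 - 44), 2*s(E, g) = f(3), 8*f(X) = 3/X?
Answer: 1245/8 ≈ 155.63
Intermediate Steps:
f(X) = 3/(8*X) (f(X) = (3/X)/8 = 3/(8*X))
A(B) = 2 + B (A(B) = (4 + B) - 2 = 2 + B)
s(E, g) = 1/16 (s(E, g) = ((3/8)/3)/2 = ((3/8)*(⅓))/2 = (½)*(⅛) = 1/16)
O = -2490 (O = -83*30 = -2490)
s(A(-5), -5)*(-O) = (-1*(-2490))/16 = (1/16)*2490 = 1245/8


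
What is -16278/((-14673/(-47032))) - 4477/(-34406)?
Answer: -8780239017585/168279746 ≈ -52176.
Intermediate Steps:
-16278/((-14673/(-47032))) - 4477/(-34406) = -16278/((-14673*(-1/47032))) - 4477*(-1/34406) = -16278/14673/47032 + 4477/34406 = -16278*47032/14673 + 4477/34406 = -255195632/4891 + 4477/34406 = -8780239017585/168279746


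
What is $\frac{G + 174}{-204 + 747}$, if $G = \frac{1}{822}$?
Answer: $\frac{143029}{446346} \approx 0.32044$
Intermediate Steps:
$G = \frac{1}{822} \approx 0.0012165$
$\frac{G + 174}{-204 + 747} = \frac{\frac{1}{822} + 174}{-204 + 747} = \frac{143029}{822 \cdot 543} = \frac{143029}{822} \cdot \frac{1}{543} = \frac{143029}{446346}$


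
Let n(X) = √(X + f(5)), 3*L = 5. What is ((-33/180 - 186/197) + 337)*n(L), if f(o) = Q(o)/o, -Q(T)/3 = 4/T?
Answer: 3970013*√267/177300 ≈ 365.88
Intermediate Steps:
L = 5/3 (L = (⅓)*5 = 5/3 ≈ 1.6667)
Q(T) = -12/T
f(o) = -12/o² (f(o) = (-12/o)/o = -12/o²)
n(X) = √(-12/25 + X) (n(X) = √(X - 12/5²) = √(X - 12*1/25) = √(X - 12/25) = √(-12/25 + X))
((-33/180 - 186/197) + 337)*n(L) = ((-33/180 - 186/197) + 337)*(√(-12 + 25*(5/3))/5) = ((-33*1/180 - 186*1/197) + 337)*(√(-12 + 125/3)/5) = ((-11/60 - 186/197) + 337)*(√(89/3)/5) = (-13327/11820 + 337)*((√267/3)/5) = 3970013*(√267/15)/11820 = 3970013*√267/177300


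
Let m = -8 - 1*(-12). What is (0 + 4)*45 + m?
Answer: 184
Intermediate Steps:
m = 4 (m = -8 + 12 = 4)
(0 + 4)*45 + m = (0 + 4)*45 + 4 = 4*45 + 4 = 180 + 4 = 184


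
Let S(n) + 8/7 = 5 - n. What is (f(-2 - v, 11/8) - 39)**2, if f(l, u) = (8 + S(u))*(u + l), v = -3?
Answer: 39929761/200704 ≈ 198.95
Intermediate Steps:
S(n) = 27/7 - n (S(n) = -8/7 + (5 - n) = 27/7 - n)
f(l, u) = (83/7 - u)*(l + u) (f(l, u) = (8 + (27/7 - u))*(u + l) = (83/7 - u)*(l + u))
(f(-2 - v, 11/8) - 39)**2 = ((-(11/8)**2 + 83*(-2 - 1*(-3))/7 + 83*(11/8)/7 - (-2 - 1*(-3))*11/8) - 39)**2 = ((-(11*(1/8))**2 + 83*(-2 + 3)/7 + 83*(11*(1/8))/7 - (-2 + 3)*11*(1/8)) - 39)**2 = ((-(11/8)**2 + (83/7)*1 + (83/7)*(11/8) - 1*1*11/8) - 39)**2 = ((-1*121/64 + 83/7 + 913/56 - 11/8) - 39)**2 = ((-121/64 + 83/7 + 913/56 - 11/8) - 39)**2 = (11153/448 - 39)**2 = (-6319/448)**2 = 39929761/200704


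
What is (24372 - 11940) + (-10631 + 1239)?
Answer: 3040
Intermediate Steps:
(24372 - 11940) + (-10631 + 1239) = 12432 - 9392 = 3040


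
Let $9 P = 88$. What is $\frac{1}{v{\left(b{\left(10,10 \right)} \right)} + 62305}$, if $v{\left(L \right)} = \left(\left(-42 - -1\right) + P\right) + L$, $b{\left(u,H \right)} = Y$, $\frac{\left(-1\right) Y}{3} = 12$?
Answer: $\frac{9}{560140} \approx 1.6067 \cdot 10^{-5}$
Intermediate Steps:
$Y = -36$ ($Y = \left(-3\right) 12 = -36$)
$P = \frac{88}{9}$ ($P = \frac{1}{9} \cdot 88 = \frac{88}{9} \approx 9.7778$)
$b{\left(u,H \right)} = -36$
$v{\left(L \right)} = - \frac{281}{9} + L$ ($v{\left(L \right)} = \left(\left(-42 - -1\right) + \frac{88}{9}\right) + L = \left(\left(-42 + 1\right) + \frac{88}{9}\right) + L = \left(-41 + \frac{88}{9}\right) + L = - \frac{281}{9} + L$)
$\frac{1}{v{\left(b{\left(10,10 \right)} \right)} + 62305} = \frac{1}{\left(- \frac{281}{9} - 36\right) + 62305} = \frac{1}{- \frac{605}{9} + 62305} = \frac{1}{\frac{560140}{9}} = \frac{9}{560140}$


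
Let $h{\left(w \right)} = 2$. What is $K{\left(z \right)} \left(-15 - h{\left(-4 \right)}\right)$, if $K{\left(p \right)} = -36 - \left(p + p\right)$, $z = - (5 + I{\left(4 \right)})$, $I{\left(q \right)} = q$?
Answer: $306$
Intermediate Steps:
$z = -9$ ($z = - (5 + 4) = \left(-1\right) 9 = -9$)
$K{\left(p \right)} = -36 - 2 p$
$K{\left(z \right)} \left(-15 - h{\left(-4 \right)}\right) = \left(-36 - -18\right) \left(-15 - 2\right) = \left(-36 + 18\right) \left(-15 - 2\right) = \left(-18\right) \left(-17\right) = 306$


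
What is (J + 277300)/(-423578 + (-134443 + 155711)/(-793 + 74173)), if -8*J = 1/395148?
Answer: -5360386516361885/8188028295020704 ≈ -0.65466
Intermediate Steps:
J = -1/3161184 (J = -⅛/395148 = -⅛*1/395148 = -1/3161184 ≈ -3.1634e-7)
(J + 277300)/(-423578 + (-134443 + 155711)/(-793 + 74173)) = (-1/3161184 + 277300)/(-423578 + (-134443 + 155711)/(-793 + 74173)) = 876596323199/(3161184*(-423578 + 21268/73380)) = 876596323199/(3161184*(-423578 + 21268*(1/73380))) = 876596323199/(3161184*(-423578 + 5317/18345)) = 876596323199/(3161184*(-7770533093/18345)) = (876596323199/3161184)*(-18345/7770533093) = -5360386516361885/8188028295020704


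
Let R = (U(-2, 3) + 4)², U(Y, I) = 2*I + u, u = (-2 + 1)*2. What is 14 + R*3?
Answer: 206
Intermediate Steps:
u = -2 (u = -1*2 = -2)
U(Y, I) = -2 + 2*I (U(Y, I) = 2*I - 2 = -2 + 2*I)
R = 64 (R = ((-2 + 2*3) + 4)² = ((-2 + 6) + 4)² = (4 + 4)² = 8² = 64)
14 + R*3 = 14 + 64*3 = 14 + 192 = 206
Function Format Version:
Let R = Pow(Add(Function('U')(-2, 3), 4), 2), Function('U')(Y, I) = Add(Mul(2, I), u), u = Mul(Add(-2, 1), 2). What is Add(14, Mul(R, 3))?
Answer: 206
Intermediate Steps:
u = -2 (u = Mul(-1, 2) = -2)
Function('U')(Y, I) = Add(-2, Mul(2, I)) (Function('U')(Y, I) = Add(Mul(2, I), -2) = Add(-2, Mul(2, I)))
R = 64 (R = Pow(Add(Add(-2, Mul(2, 3)), 4), 2) = Pow(Add(Add(-2, 6), 4), 2) = Pow(Add(4, 4), 2) = Pow(8, 2) = 64)
Add(14, Mul(R, 3)) = Add(14, Mul(64, 3)) = Add(14, 192) = 206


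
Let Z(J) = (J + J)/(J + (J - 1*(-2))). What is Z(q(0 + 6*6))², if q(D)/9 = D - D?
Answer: 0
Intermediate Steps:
q(D) = 0 (q(D) = 9*(D - D) = 9*0 = 0)
Z(J) = 2*J/(2 + 2*J) (Z(J) = (2*J)/(J + (J + 2)) = (2*J)/(J + (2 + J)) = (2*J)/(2 + 2*J) = 2*J/(2 + 2*J))
Z(q(0 + 6*6))² = (0/(1 + 0))² = (0/1)² = (0*1)² = 0² = 0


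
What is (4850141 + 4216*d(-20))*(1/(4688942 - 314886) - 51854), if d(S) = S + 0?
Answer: -1080946821554749683/4374056 ≈ -2.4713e+11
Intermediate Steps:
d(S) = S
(4850141 + 4216*d(-20))*(1/(4688942 - 314886) - 51854) = (4850141 + 4216*(-20))*(1/(4688942 - 314886) - 51854) = (4850141 - 84320)*(1/4374056 - 51854) = 4765821*(1/4374056 - 51854) = 4765821*(-226812299823/4374056) = -1080946821554749683/4374056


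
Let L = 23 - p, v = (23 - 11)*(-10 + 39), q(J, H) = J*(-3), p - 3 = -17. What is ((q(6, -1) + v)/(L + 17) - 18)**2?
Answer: 11449/81 ≈ 141.35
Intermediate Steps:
p = -14 (p = 3 - 17 = -14)
q(J, H) = -3*J
v = 348 (v = 12*29 = 348)
L = 37 (L = 23 - 1*(-14) = 23 + 14 = 37)
((q(6, -1) + v)/(L + 17) - 18)**2 = ((-3*6 + 348)/(37 + 17) - 18)**2 = ((-18 + 348)/54 - 18)**2 = (330*(1/54) - 18)**2 = (55/9 - 18)**2 = (-107/9)**2 = 11449/81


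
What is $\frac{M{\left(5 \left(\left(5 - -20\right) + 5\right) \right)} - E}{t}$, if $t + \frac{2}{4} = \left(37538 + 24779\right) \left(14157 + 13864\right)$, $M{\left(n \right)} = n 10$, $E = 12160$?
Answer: $- \frac{21320}{3492369313} \approx -6.1047 \cdot 10^{-6}$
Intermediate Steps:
$M{\left(n \right)} = 10 n$
$t = \frac{3492369313}{2}$ ($t = - \frac{1}{2} + \left(37538 + 24779\right) \left(14157 + 13864\right) = - \frac{1}{2} + 62317 \cdot 28021 = - \frac{1}{2} + 1746184657 = \frac{3492369313}{2} \approx 1.7462 \cdot 10^{9}$)
$\frac{M{\left(5 \left(\left(5 - -20\right) + 5\right) \right)} - E}{t} = \frac{10 \cdot 5 \left(\left(5 - -20\right) + 5\right) - 12160}{\frac{3492369313}{2}} = \left(10 \cdot 5 \left(\left(5 + 20\right) + 5\right) - 12160\right) \frac{2}{3492369313} = \left(10 \cdot 5 \left(25 + 5\right) - 12160\right) \frac{2}{3492369313} = \left(10 \cdot 5 \cdot 30 - 12160\right) \frac{2}{3492369313} = \left(10 \cdot 150 - 12160\right) \frac{2}{3492369313} = \left(1500 - 12160\right) \frac{2}{3492369313} = \left(-10660\right) \frac{2}{3492369313} = - \frac{21320}{3492369313}$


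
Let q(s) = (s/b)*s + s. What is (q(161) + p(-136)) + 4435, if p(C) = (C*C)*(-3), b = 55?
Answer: -2773139/55 ≈ -50421.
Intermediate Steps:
q(s) = s + s**2/55 (q(s) = (s/55)*s + s = s**2/55 + s = s + s**2/55)
p(C) = -3*C**2 (p(C) = C**2*(-3) = -3*C**2)
(q(161) + p(-136)) + 4435 = ((1/55)*161*(55 + 161) - 3*(-136)**2) + 4435 = ((1/55)*161*216 - 3*18496) + 4435 = (34776/55 - 55488) + 4435 = -3017064/55 + 4435 = -2773139/55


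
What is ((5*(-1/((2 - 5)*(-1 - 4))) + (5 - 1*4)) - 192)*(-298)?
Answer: 171052/3 ≈ 57017.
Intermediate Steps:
((5*(-1/((2 - 5)*(-1 - 4))) + (5 - 1*4)) - 192)*(-298) = ((5*(-1/((-3*(-5)))) + (5 - 4)) - 192)*(-298) = ((5*(-1/15) + 1) - 192)*(-298) = ((-⅓ + 1) - 192)*(-298) = (⅔ - 192)*(-298) = -574/3*(-298) = 171052/3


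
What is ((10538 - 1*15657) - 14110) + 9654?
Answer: -9575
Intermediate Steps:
((10538 - 1*15657) - 14110) + 9654 = ((10538 - 15657) - 14110) + 9654 = (-5119 - 14110) + 9654 = -19229 + 9654 = -9575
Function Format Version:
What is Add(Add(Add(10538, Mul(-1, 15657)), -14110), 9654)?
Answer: -9575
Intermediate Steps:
Add(Add(Add(10538, Mul(-1, 15657)), -14110), 9654) = Add(Add(Add(10538, -15657), -14110), 9654) = Add(Add(-5119, -14110), 9654) = Add(-19229, 9654) = -9575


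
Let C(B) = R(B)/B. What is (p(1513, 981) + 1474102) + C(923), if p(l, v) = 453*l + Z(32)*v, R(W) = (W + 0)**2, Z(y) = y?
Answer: 2191806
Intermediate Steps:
R(W) = W**2
C(B) = B (C(B) = B**2/B = B)
p(l, v) = 32*v + 453*l (p(l, v) = 453*l + 32*v = 32*v + 453*l)
(p(1513, 981) + 1474102) + C(923) = ((32*981 + 453*1513) + 1474102) + 923 = ((31392 + 685389) + 1474102) + 923 = (716781 + 1474102) + 923 = 2190883 + 923 = 2191806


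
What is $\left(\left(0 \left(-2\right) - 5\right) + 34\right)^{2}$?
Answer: $841$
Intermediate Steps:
$\left(\left(0 \left(-2\right) - 5\right) + 34\right)^{2} = \left(\left(0 - 5\right) + 34\right)^{2} = \left(-5 + 34\right)^{2} = 29^{2} = 841$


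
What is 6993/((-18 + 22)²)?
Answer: 6993/16 ≈ 437.06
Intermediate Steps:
6993/((-18 + 22)²) = 6993/(4²) = 6993/16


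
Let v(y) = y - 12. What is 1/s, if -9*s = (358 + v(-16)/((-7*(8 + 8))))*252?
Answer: -1/10031 ≈ -9.9691e-5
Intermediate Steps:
v(y) = -12 + y
s = -10031 (s = -(358 + (-12 - 16)/((-7*(8 + 8))))*252/9 = -(358 - 28/((-7*16)))*252/9 = -(358 - 28/(-112))*252/9 = -(358 - 28*(-1/112))*252/9 = -(358 + 1/4)*252/9 = -1433*252/36 = -1/9*90279 = -10031)
1/s = 1/(-10031) = -1/10031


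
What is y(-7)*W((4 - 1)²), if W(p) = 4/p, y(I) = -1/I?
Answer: 4/63 ≈ 0.063492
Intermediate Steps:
y(-7)*W((4 - 1)²) = (-1/(-7))*(4/((4 - 1)²)) = (-1*(-⅐))*(4/(3²)) = (4/9)/7 = (4*(⅑))/7 = (⅐)*(4/9) = 4/63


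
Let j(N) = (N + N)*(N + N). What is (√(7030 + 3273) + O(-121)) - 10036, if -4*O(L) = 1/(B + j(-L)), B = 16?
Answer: -2351635521/234320 + √10303 ≈ -9934.5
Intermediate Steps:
j(N) = 4*N² (j(N) = (2*N)*(2*N) = 4*N²)
O(L) = -1/(4*(16 + 4*L²)) (O(L) = -1/(4*(16 + 4*(-L)²)) = -1/(4*(16 + 4*L²)))
(√(7030 + 3273) + O(-121)) - 10036 = (√(7030 + 3273) - 1/(64 + 16*(-121)²)) - 10036 = (√10303 - 1/(64 + 16*14641)) - 10036 = (√10303 - 1/(64 + 234256)) - 10036 = (√10303 - 1/234320) - 10036 = (-1/234320 + √10303) - 10036 = -2351635521/234320 + √10303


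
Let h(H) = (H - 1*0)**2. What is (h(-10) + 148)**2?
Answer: 61504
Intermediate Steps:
h(H) = H**2 (h(H) = (H + 0)**2 = H**2)
(h(-10) + 148)**2 = ((-10)**2 + 148)**2 = (100 + 148)**2 = 248**2 = 61504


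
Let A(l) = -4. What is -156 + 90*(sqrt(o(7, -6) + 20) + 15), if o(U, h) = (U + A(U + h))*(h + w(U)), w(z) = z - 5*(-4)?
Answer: 1194 + 90*sqrt(83) ≈ 2013.9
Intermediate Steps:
w(z) = 20 + z (w(z) = z + 20 = 20 + z)
o(U, h) = (-4 + U)*(20 + U + h) (o(U, h) = (U - 4)*(h + (20 + U)) = (-4 + U)*(20 + U + h))
-156 + 90*(sqrt(o(7, -6) + 20) + 15) = -156 + 90*(sqrt((-80 + 7**2 - 4*(-6) + 16*7 + 7*(-6)) + 20) + 15) = -156 + 90*(sqrt((-80 + 49 + 24 + 112 - 42) + 20) + 15) = -156 + 90*(sqrt(63 + 20) + 15) = -156 + 90*(sqrt(83) + 15) = -156 + 90*(15 + sqrt(83)) = -156 + (1350 + 90*sqrt(83)) = 1194 + 90*sqrt(83)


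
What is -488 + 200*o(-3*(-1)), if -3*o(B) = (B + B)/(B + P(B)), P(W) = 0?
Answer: -1864/3 ≈ -621.33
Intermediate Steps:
o(B) = -⅔ (o(B) = -(B + B)/(3*(B + 0)) = -2*B/(3*B) = -⅓*2 = -⅔)
-488 + 200*o(-3*(-1)) = -488 + 200*(-⅔) = -488 - 400/3 = -1864/3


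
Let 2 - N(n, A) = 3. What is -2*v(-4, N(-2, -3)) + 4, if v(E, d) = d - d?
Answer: 4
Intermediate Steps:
N(n, A) = -1 (N(n, A) = 2 - 1*3 = 2 - 3 = -1)
v(E, d) = 0
-2*v(-4, N(-2, -3)) + 4 = -2*0 + 4 = 0 + 4 = 4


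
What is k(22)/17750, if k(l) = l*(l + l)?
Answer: 484/8875 ≈ 0.054535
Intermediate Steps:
k(l) = 2*l² (k(l) = l*(2*l) = 2*l²)
k(22)/17750 = (2*22²)/17750 = (2*484)*(1/17750) = 968*(1/17750) = 484/8875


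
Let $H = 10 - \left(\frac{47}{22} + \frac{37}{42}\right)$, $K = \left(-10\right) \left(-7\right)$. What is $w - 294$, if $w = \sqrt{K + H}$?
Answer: $-294 + \frac{\sqrt{4107873}}{231} \approx -285.23$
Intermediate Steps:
$K = 70$
$H = \frac{1613}{231}$ ($H = 10 - \left(47 \cdot \frac{1}{22} + 37 \cdot \frac{1}{42}\right) = 10 - \left(\frac{47}{22} + \frac{37}{42}\right) = 10 - \frac{697}{231} = \frac{1613}{231} \approx 6.9827$)
$w = \frac{\sqrt{4107873}}{231}$ ($w = \sqrt{70 + \frac{1613}{231}} = \sqrt{\frac{17783}{231}} = \frac{\sqrt{4107873}}{231} \approx 8.774$)
$w - 294 = \frac{\sqrt{4107873}}{231} - 294 = -294 + \frac{\sqrt{4107873}}{231}$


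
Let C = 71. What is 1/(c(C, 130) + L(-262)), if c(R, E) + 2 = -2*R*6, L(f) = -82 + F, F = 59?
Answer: -1/877 ≈ -0.0011403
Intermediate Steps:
L(f) = -23 (L(f) = -82 + 59 = -23)
c(R, E) = -2 - 12*R (c(R, E) = -2 - 2*R*6 = -2 - 12*R)
1/(c(C, 130) + L(-262)) = 1/((-2 - 12*71) - 23) = 1/((-2 - 852) - 23) = 1/(-854 - 23) = 1/(-877) = -1/877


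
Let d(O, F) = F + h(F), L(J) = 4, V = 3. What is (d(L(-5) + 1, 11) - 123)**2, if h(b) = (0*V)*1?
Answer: 12544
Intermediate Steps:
h(b) = 0 (h(b) = (0*3)*1 = 0*1 = 0)
d(O, F) = F (d(O, F) = F + 0 = F)
(d(L(-5) + 1, 11) - 123)**2 = (11 - 123)**2 = (-112)**2 = 12544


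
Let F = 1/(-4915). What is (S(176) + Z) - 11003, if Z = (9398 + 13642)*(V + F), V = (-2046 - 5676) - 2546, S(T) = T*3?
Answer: -232563251293/983 ≈ -2.3659e+8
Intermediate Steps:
S(T) = 3*T
F = -1/4915 ≈ -0.00020346
V = -10268 (V = -7722 - 2546 = -10268)
Z = -232552954368/983 (Z = (9398 + 13642)*(-10268 - 1/4915) = 23040*(-50467221/4915) = -232552954368/983 ≈ -2.3657e+8)
(S(176) + Z) - 11003 = (3*176 - 232552954368/983) - 11003 = (528 - 232552954368/983) - 11003 = -232552435344/983 - 11003 = -232563251293/983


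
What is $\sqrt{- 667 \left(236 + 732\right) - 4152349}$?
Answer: $i \sqrt{4798005} \approx 2190.4 i$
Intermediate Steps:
$\sqrt{- 667 \left(236 + 732\right) - 4152349} = \sqrt{\left(-667\right) 968 - 4152349} = \sqrt{-645656 - 4152349} = \sqrt{-4798005} = i \sqrt{4798005}$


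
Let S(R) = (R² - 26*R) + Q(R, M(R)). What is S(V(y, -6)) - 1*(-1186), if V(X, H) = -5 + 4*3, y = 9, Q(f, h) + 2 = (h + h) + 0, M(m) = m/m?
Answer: 1053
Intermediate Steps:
M(m) = 1
Q(f, h) = -2 + 2*h (Q(f, h) = -2 + ((h + h) + 0) = -2 + (2*h + 0) = -2 + 2*h)
V(X, H) = 7 (V(X, H) = -5 + 12 = 7)
S(R) = R² - 26*R (S(R) = (R² - 26*R) + (-2 + 2*1) = (R² - 26*R) + (-2 + 2) = (R² - 26*R) + 0 = R² - 26*R)
S(V(y, -6)) - 1*(-1186) = 7*(-26 + 7) - 1*(-1186) = 7*(-19) + 1186 = -133 + 1186 = 1053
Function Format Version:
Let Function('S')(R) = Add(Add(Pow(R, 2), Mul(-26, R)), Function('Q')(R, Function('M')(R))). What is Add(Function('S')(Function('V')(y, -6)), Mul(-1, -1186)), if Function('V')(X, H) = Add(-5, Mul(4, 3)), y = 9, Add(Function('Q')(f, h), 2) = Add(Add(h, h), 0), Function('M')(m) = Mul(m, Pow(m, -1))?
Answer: 1053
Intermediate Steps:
Function('M')(m) = 1
Function('Q')(f, h) = Add(-2, Mul(2, h)) (Function('Q')(f, h) = Add(-2, Add(Add(h, h), 0)) = Add(-2, Add(Mul(2, h), 0)) = Add(-2, Mul(2, h)))
Function('V')(X, H) = 7 (Function('V')(X, H) = Add(-5, 12) = 7)
Function('S')(R) = Add(Pow(R, 2), Mul(-26, R)) (Function('S')(R) = Add(Add(Pow(R, 2), Mul(-26, R)), Add(-2, Mul(2, 1))) = Add(Add(Pow(R, 2), Mul(-26, R)), Add(-2, 2)) = Add(Add(Pow(R, 2), Mul(-26, R)), 0) = Add(Pow(R, 2), Mul(-26, R)))
Add(Function('S')(Function('V')(y, -6)), Mul(-1, -1186)) = Add(Mul(7, Add(-26, 7)), Mul(-1, -1186)) = Add(Mul(7, -19), 1186) = Add(-133, 1186) = 1053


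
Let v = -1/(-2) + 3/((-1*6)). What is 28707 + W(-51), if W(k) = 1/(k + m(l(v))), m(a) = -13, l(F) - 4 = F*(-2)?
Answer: 1837247/64 ≈ 28707.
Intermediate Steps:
v = 0 (v = -1*(-½) + 3/(-6) = ½ + 3*(-⅙) = ½ - ½ = 0)
l(F) = 4 - 2*F (l(F) = 4 + F*(-2) = 4 - 2*F)
W(k) = 1/(-13 + k) (W(k) = 1/(k - 13) = 1/(-13 + k))
28707 + W(-51) = 28707 + 1/(-13 - 51) = 28707 + 1/(-64) = 28707 - 1/64 = 1837247/64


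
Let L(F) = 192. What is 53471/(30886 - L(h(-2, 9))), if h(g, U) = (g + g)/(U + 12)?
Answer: 53471/30694 ≈ 1.7421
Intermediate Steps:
h(g, U) = 2*g/(12 + U) (h(g, U) = (2*g)/(12 + U) = 2*g/(12 + U))
53471/(30886 - L(h(-2, 9))) = 53471/(30886 - 1*192) = 53471/(30886 - 192) = 53471/30694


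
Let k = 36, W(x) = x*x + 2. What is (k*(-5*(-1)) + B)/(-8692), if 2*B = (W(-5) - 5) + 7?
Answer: -389/17384 ≈ -0.022377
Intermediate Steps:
W(x) = 2 + x² (W(x) = x² + 2 = 2 + x²)
B = 29/2 (B = (((2 + (-5)²) - 5) + 7)/2 = (((2 + 25) - 5) + 7)/2 = ((27 - 5) + 7)/2 = (22 + 7)/2 = (½)*29 = 29/2 ≈ 14.500)
(k*(-5*(-1)) + B)/(-8692) = (36*(-5*(-1)) + 29/2)/(-8692) = (36*5 + 29/2)*(-1/8692) = (180 + 29/2)*(-1/8692) = (389/2)*(-1/8692) = -389/17384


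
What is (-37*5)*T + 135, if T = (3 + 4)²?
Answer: -8930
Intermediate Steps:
T = 49 (T = 7² = 49)
(-37*5)*T + 135 = -37*5*49 + 135 = -185*49 + 135 = -9065 + 135 = -8930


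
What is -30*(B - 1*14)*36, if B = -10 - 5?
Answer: 31320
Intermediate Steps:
B = -15
-30*(B - 1*14)*36 = -30*(-15 - 1*14)*36 = -30*(-15 - 14)*36 = -30*(-29)*36 = 870*36 = 31320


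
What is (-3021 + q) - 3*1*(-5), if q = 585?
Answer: -2421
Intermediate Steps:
(-3021 + q) - 3*1*(-5) = (-3021 + 585) - 3*1*(-5) = -2436 - 3*(-5) = -2436 + 15 = -2421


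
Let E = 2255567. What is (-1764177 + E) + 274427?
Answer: 765817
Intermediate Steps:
(-1764177 + E) + 274427 = (-1764177 + 2255567) + 274427 = 491390 + 274427 = 765817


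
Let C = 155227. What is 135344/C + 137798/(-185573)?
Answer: 3726221966/28805940071 ≈ 0.12936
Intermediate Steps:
135344/C + 137798/(-185573) = 135344/155227 + 137798/(-185573) = 135344*(1/155227) + 137798*(-1/185573) = 135344/155227 - 137798/185573 = 3726221966/28805940071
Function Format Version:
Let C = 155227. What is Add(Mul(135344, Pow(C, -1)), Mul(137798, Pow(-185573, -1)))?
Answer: Rational(3726221966, 28805940071) ≈ 0.12936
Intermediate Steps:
Add(Mul(135344, Pow(C, -1)), Mul(137798, Pow(-185573, -1))) = Add(Mul(135344, Pow(155227, -1)), Mul(137798, Pow(-185573, -1))) = Add(Mul(135344, Rational(1, 155227)), Mul(137798, Rational(-1, 185573))) = Add(Rational(135344, 155227), Rational(-137798, 185573)) = Rational(3726221966, 28805940071)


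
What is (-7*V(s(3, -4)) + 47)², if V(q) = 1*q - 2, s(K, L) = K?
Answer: 1600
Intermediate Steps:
V(q) = -2 + q (V(q) = q - 2 = -2 + q)
(-7*V(s(3, -4)) + 47)² = (-7*(-2 + 3) + 47)² = (-7*1 + 47)² = (-7 + 47)² = 40² = 1600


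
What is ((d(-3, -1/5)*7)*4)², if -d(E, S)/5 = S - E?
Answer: 153664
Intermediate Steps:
d(E, S) = -5*S + 5*E (d(E, S) = -5*(S - E) = -5*S + 5*E)
((d(-3, -1/5)*7)*4)² = (((-(-5)/5 + 5*(-3))*7)*4)² = (((-(-5)/5 - 15)*7)*4)² = (((-5*(-⅕) - 15)*7)*4)² = (((1 - 15)*7)*4)² = (-14*7*4)² = (-98*4)² = (-392)² = 153664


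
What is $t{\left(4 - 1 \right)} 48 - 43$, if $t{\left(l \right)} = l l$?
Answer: $389$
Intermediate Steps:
$t{\left(l \right)} = l^{2}$
$t{\left(4 - 1 \right)} 48 - 43 = \left(4 - 1\right)^{2} \cdot 48 - 43 = 3^{2} \cdot 48 - 43 = 9 \cdot 48 - 43 = 432 - 43 = 389$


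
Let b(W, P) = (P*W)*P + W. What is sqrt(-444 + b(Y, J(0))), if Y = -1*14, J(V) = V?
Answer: I*sqrt(458) ≈ 21.401*I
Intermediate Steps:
Y = -14
b(W, P) = W + W*P**2 (b(W, P) = W*P**2 + W = W + W*P**2)
sqrt(-444 + b(Y, J(0))) = sqrt(-444 - 14*(1 + 0**2)) = sqrt(-444 - 14*(1 + 0)) = sqrt(-444 - 14*1) = sqrt(-444 - 14) = sqrt(-458) = I*sqrt(458)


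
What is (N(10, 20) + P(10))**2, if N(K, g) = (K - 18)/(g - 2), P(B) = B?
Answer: 7396/81 ≈ 91.309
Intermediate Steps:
N(K, g) = (-18 + K)/(-2 + g)
(N(10, 20) + P(10))**2 = ((-18 + 10)/(-2 + 20) + 10)**2 = (-8/18 + 10)**2 = ((1/18)*(-8) + 10)**2 = (-4/9 + 10)**2 = (86/9)**2 = 7396/81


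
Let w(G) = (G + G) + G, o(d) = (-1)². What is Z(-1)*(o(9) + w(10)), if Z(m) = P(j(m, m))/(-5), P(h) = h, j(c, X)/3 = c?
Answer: 93/5 ≈ 18.600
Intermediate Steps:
j(c, X) = 3*c
Z(m) = -3*m/5 (Z(m) = (3*m)/(-5) = (3*m)*(-⅕) = -3*m/5)
o(d) = 1
w(G) = 3*G (w(G) = 2*G + G = 3*G)
Z(-1)*(o(9) + w(10)) = (-⅗*(-1))*(1 + 3*10) = 3*(1 + 30)/5 = (⅗)*31 = 93/5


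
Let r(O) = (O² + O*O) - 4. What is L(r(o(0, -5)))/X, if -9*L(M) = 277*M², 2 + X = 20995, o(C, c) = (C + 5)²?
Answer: -61435276/26991 ≈ -2276.1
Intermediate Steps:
o(C, c) = (5 + C)²
X = 20993 (X = -2 + 20995 = 20993)
r(O) = -4 + 2*O² (r(O) = (O² + O²) - 4 = 2*O² - 4 = -4 + 2*O²)
L(M) = -277*M²/9
L(r(o(0, -5)))/X = -277*(-4 + 2*((5 + 0)²)²)²/9/20993 = -277*(-4 + 2*(5²)²)²/9*(1/20993) = -277*(-4 + 2*25²)²/9*(1/20993) = -277*(-4 + 2*625)²/9*(1/20993) = -277*(-4 + 1250)²/9*(1/20993) = -277/9*1246²*(1/20993) = -277/9*1552516*(1/20993) = -430046932/9*1/20993 = -61435276/26991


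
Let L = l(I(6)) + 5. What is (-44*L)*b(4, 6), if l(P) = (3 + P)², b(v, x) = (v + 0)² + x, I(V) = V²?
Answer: -1477168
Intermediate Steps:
b(v, x) = x + v² (b(v, x) = v² + x = x + v²)
L = 1526 (L = (3 + 6²)² + 5 = (3 + 36)² + 5 = 39² + 5 = 1521 + 5 = 1526)
(-44*L)*b(4, 6) = (-44*1526)*(6 + 4²) = -67144*(6 + 16) = -67144*22 = -1477168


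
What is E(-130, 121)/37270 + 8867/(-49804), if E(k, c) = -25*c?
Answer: -48113019/185619508 ≈ -0.25920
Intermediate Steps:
E(-130, 121)/37270 + 8867/(-49804) = -25*121/37270 + 8867/(-49804) = -3025*1/37270 + 8867*(-1/49804) = -605/7454 - 8867/49804 = -48113019/185619508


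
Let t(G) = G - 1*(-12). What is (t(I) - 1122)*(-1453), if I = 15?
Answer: 1591035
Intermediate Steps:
t(G) = 12 + G (t(G) = G + 12 = 12 + G)
(t(I) - 1122)*(-1453) = ((12 + 15) - 1122)*(-1453) = (27 - 1122)*(-1453) = -1095*(-1453) = 1591035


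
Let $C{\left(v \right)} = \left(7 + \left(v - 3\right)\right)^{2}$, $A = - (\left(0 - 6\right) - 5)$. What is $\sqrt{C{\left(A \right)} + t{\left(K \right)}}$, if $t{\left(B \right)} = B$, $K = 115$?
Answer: $2 \sqrt{85} \approx 18.439$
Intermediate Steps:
$A = 11$ ($A = - (\left(0 - 6\right) - 5) = - (-6 - 5) = \left(-1\right) \left(-11\right) = 11$)
$C{\left(v \right)} = \left(4 + v\right)^{2}$ ($C{\left(v \right)} = \left(7 + \left(v - 3\right)\right)^{2} = \left(7 + \left(-3 + v\right)\right)^{2} = \left(4 + v\right)^{2}$)
$\sqrt{C{\left(A \right)} + t{\left(K \right)}} = \sqrt{\left(4 + 11\right)^{2} + 115} = \sqrt{15^{2} + 115} = \sqrt{225 + 115} = \sqrt{340} = 2 \sqrt{85}$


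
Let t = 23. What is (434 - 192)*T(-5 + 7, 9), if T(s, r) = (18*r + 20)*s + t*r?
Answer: 138182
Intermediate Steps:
T(s, r) = 23*r + s*(20 + 18*r) (T(s, r) = (18*r + 20)*s + 23*r = (20 + 18*r)*s + 23*r = s*(20 + 18*r) + 23*r = 23*r + s*(20 + 18*r))
(434 - 192)*T(-5 + 7, 9) = (434 - 192)*(20*(-5 + 7) + 23*9 + 18*9*(-5 + 7)) = 242*(20*2 + 207 + 18*9*2) = 242*(40 + 207 + 324) = 242*571 = 138182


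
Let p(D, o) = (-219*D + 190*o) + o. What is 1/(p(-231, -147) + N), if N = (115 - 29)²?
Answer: 1/29908 ≈ 3.3436e-5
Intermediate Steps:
p(D, o) = -219*D + 191*o
N = 7396 (N = 86² = 7396)
1/(p(-231, -147) + N) = 1/((-219*(-231) + 191*(-147)) + 7396) = 1/((50589 - 28077) + 7396) = 1/(22512 + 7396) = 1/29908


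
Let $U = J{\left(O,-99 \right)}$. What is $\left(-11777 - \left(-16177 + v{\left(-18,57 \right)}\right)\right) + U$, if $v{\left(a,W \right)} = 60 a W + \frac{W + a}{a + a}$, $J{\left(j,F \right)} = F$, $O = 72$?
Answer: $\frac{790345}{12} \approx 65862.0$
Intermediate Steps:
$U = -99$
$v{\left(a,W \right)} = \frac{W + a}{2 a} + 60 W a$ ($v{\left(a,W \right)} = 60 W a + \frac{W + a}{2 a} = \frac{W + a}{2 a} + 60 W a$)
$\left(-11777 - \left(-16177 + v{\left(-18,57 \right)}\right)\right) + U = \left(-11777 - \left(-16177 + \frac{57 - 18 \left(1 + 120 \cdot 57 \left(-18\right)\right)}{2 \left(-18\right)}\right)\right) - 99 = \left(-11777 - \left(-16177 + \frac{1}{2} \left(- \frac{1}{18}\right) \left(57 - 18 \left(1 - 123120\right)\right)\right)\right) - 99 = \left(-11777 - \left(-16177 + \frac{1}{2} \left(- \frac{1}{18}\right) \left(57 - -2216142\right)\right)\right) - 99 = \left(-11777 - \left(-16177 + \frac{1}{2} \left(- \frac{1}{18}\right) \left(57 + 2216142\right)\right)\right) - 99 = \left(-11777 - \left(-16177 + \frac{1}{2} \left(- \frac{1}{18}\right) 2216199\right)\right) - 99 = \left(-11777 + \left(16177 - - \frac{738733}{12}\right)\right) - 99 = \left(-11777 + \left(16177 + \frac{738733}{12}\right)\right) - 99 = \left(-11777 + \frac{932857}{12}\right) - 99 = \frac{791533}{12} - 99 = \frac{790345}{12}$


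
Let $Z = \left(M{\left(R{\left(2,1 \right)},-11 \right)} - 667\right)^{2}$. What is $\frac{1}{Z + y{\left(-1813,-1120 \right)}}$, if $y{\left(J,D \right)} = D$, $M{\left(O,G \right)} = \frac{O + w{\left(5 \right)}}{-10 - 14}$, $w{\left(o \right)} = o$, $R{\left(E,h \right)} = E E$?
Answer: $\frac{64}{28433241} \approx 2.2509 \cdot 10^{-6}$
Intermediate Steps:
$R{\left(E,h \right)} = E^{2}$
$M{\left(O,G \right)} = - \frac{5}{24} - \frac{O}{24}$ ($M{\left(O,G \right)} = \frac{O + 5}{-10 - 14} = \frac{5 + O}{-24} = \left(5 + O\right) \left(- \frac{1}{24}\right) = - \frac{5}{24} - \frac{O}{24}$)
$Z = \frac{28504921}{64}$ ($Z = \left(\left(- \frac{5}{24} - \frac{2^{2}}{24}\right) - 667\right)^{2} = \left(\left(- \frac{5}{24} - \frac{1}{6}\right) - 667\right)^{2} = \left(- \frac{3}{8} - 667\right)^{2} = \left(- \frac{5339}{8}\right)^{2} = \frac{28504921}{64} \approx 4.4539 \cdot 10^{5}$)
$\frac{1}{Z + y{\left(-1813,-1120 \right)}} = \frac{1}{\frac{28504921}{64} - 1120} = \frac{1}{\frac{28433241}{64}} = \frac{64}{28433241}$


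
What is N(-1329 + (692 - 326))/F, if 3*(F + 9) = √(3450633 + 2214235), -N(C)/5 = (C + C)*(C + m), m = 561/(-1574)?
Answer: -591388714845/4457677393 - 43806571470*√1416217/4457677393 ≈ -11828.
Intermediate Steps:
m = -561/1574 (m = 561*(-1/1574) = -561/1574 ≈ -0.35642)
N(C) = -10*C*(-561/1574 + C) (N(C) = -5*(C + C)*(C - 561/1574) = -5*2*C*(-561/1574 + C) = -10*C*(-561/1574 + C))
F = -9 + 2*√1416217/3 (F = -9 + √(3450633 + 2214235)/3 = -9 + √5664868/3 = -9 + (2*√1416217)/3 = -9 + 2*√1416217/3 ≈ 784.37)
N(-1329 + (692 - 326))/F = (5*(-1329 + (692 - 326))*(561 - 1574*(-1329 + (692 - 326)))/787)/(-9 + 2*√1416217/3) = (5*(-1329 + 366)*(561 - 1574*(-1329 + 366))/787)/(-9 + 2*√1416217/3) = ((5/787)*(-963)*(561 - 1574*(-963)))/(-9 + 2*√1416217/3) = ((5/787)*(-963)*(561 + 1515762))/(-9 + 2*√1416217/3) = ((5/787)*(-963)*1516323)/(-9 + 2*√1416217/3) = -7301095245/(787*(-9 + 2*√1416217/3))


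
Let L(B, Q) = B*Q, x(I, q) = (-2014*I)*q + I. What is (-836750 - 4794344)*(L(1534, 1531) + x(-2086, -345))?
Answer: 8148581067949728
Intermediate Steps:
x(I, q) = I - 2014*I*q (x(I, q) = -2014*I*q + I = I - 2014*I*q)
(-836750 - 4794344)*(L(1534, 1531) + x(-2086, -345)) = (-836750 - 4794344)*(1534*1531 - 2086*(1 - 2014*(-345))) = -5631094*(2348554 - 2086*(1 + 694830)) = -5631094*(2348554 - 2086*694831) = -5631094*(2348554 - 1449417466) = -5631094*(-1447068912) = 8148581067949728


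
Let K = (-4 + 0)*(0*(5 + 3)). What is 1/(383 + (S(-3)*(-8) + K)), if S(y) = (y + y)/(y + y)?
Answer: 1/375 ≈ 0.0026667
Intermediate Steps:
S(y) = 1 (S(y) = (2*y)/((2*y)) = (2*y)*(1/(2*y)) = 1)
K = 0 (K = -0*8 = -4*0 = 0)
1/(383 + (S(-3)*(-8) + K)) = 1/(383 + (1*(-8) + 0)) = 1/(383 + (-8 + 0)) = 1/(383 - 8) = 1/375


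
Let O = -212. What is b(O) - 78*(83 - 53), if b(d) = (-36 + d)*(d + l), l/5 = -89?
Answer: 160596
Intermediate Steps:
l = -445 (l = 5*(-89) = -445)
b(d) = (-445 + d)*(-36 + d) (b(d) = (-36 + d)*(d - 445) = (-36 + d)*(-445 + d) = (-445 + d)*(-36 + d))
b(O) - 78*(83 - 53) = (16020 + (-212)**2 - 481*(-212)) - 78*(83 - 53) = (16020 + 44944 + 101972) - 78*30 = 162936 - 1*2340 = 162936 - 2340 = 160596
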